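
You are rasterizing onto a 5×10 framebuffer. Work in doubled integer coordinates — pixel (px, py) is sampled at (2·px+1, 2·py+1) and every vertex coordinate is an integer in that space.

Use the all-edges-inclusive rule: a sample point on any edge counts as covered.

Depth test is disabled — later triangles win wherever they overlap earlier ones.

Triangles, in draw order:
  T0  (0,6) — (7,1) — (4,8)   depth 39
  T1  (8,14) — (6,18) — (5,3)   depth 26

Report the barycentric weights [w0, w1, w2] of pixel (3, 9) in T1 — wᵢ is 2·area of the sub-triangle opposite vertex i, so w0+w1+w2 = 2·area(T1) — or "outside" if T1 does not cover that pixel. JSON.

T0:
  2·area = 34
  edge (0, 6)→(7, 1): d=(7,-5) inclusive
  edge (7, 1)→(4, 8): d=(-3,7) inclusive
  edge (4, 8)→(0, 6): d=(-4,-2) inclusive
    (3,0)@(7, 1): e=[0,0,34] → X  [on edge]
    (4,0)@(9, 1): e=[10,-14,38] → .
    (2,1)@(5, 3): e=[4,8,22] → X
    (3,1)@(7, 3): e=[14,-6,26] → .
    (1,2)@(3, 5): e=[8,16,10] → X
    (3,2)@(7, 5): e=[28,-12,18] → .
    (1,3)@(3, 7): e=[22,10,2] → X
    (2,3)@(5, 7): e=[32,-4,6] → .
    (1,4)@(3, 9): e=[36,4,-6] → .
    (0,7)@(1, 15): e=[68,0,-34] → .  [on edge]
  covered (5 px):
    . . . X .
    . . X . .
    . X X . .
    . X . . .
    . . . . .
    . . . . .
    . . . . .
    . . . . .
    . . . . .
    . . . . .
T1:
  2·area = 34
  edge (8, 14)→(6, 18): d=(-2,4) inclusive
  edge (6, 18)→(5, 3): d=(-1,-15) inclusive
  edge (5, 3)→(8, 14): d=(3,11) inclusive
    (2,1)@(5, 3): e=[34,0,0] → X  [on edge]
    (3,1)@(7, 3): e=[26,30,-22] → .
    (2,2)@(5, 5): e=[30,-2,6] → .
    (3,5)@(7, 11): e=[10,22,2] → X
    (4,5)@(9, 11): e=[2,52,-20] → .
    (3,6)@(7, 13): e=[6,20,8] → X
    (4,6)@(9, 13): e=[-2,50,-14] → .
    (3,7)@(7, 15): e=[2,18,14] → X
    (4,7)@(9, 15): e=[-6,48,-8] → .
    (3,8)@(7, 17): e=[-2,16,20] → .
  covered (4 px):
    . . . . .
    . . X . .
    . . . . .
    . . . . .
    . . . . .
    . . . X .
    . . . X .
    . . . X .
    . . . . .
    . . . . .

Answer: "outside"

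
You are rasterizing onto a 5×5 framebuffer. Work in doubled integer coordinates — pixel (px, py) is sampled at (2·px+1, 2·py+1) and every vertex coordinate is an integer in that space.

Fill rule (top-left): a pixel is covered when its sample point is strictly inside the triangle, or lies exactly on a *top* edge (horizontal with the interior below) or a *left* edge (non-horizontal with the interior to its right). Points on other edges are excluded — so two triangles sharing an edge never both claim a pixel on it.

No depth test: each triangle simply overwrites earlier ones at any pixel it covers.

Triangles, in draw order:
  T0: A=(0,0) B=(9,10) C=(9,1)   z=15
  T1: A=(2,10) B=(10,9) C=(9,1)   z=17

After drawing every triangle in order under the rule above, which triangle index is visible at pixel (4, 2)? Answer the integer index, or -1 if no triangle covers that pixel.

T0:
  2·area = 81  (B↔C swapped to make it positive)
  edge (0, 0)→(9, 1): d=(9,1) right/bottom  bias=-1
  edge (9, 1)→(9, 10): d=(0,9) right/bottom  bias=-1
  edge (9, 10)→(0, 0): d=(-9,-10) top-left  bias=+0
    (0,0)@(1, 1): e=[8,72,1] → #
    (1,0)@(3, 1): e=[6,54,21] → #
    (2,0)@(5, 1): e=[4,36,41] → #
    (3,0)@(7, 1): e=[2,18,61] → #
    (4,0)@(9, 1): e=[0,0,81] → ·  [on edge]
    (0,1)@(1, 3): e=[26,72,-17] → ·
    (1,1)@(3, 3): e=[24,54,3] → #
    (4,1)@(9, 3): e=[18,0,63] → ·  [on edge]
    (1,2)@(3, 5): e=[42,54,-15] → ·
    (2,2)@(5, 5): e=[40,36,5] → #
    (4,2)@(9, 5): e=[36,0,45] → ·  [on edge]
    (2,3)@(5, 7): e=[58,36,-13] → ·
    (4,3)@(9, 7): e=[54,0,27] → ·  [on edge]
    (4,4)@(9, 9): e=[72,0,9] → ·  [on edge]
  covered (10 px):
    # # # # ·
    · # # # ·
    · · # # ·
    · · · # ·
    · · · · ·
T1:
  2·area = 65  (B↔C swapped to make it positive)
  edge (2, 10)→(9, 1): d=(7,-9) top-left  bias=+0
  edge (9, 1)→(10, 9): d=(1,8) right/bottom  bias=-1
  edge (10, 9)→(2, 10): d=(-8,1) right/bottom  bias=-1
    (4,0)@(9, 1): e=[0,0,65] → ·  [on edge]
    (4,1)@(9, 3): e=[14,2,49] → #
    (3,2)@(7, 5): e=[10,20,35] → #
    (2,3)@(5, 7): e=[6,38,21] → #
    (1,4)@(3, 9): e=[2,56,7] → #
  covered (10 px):
    · · · · ·
    · · · · #
    · · · # #
    · · # # #
    · # # # #

Z-buffer (winner per pixel, '.' = empty):
  0 0 0 0 .
  . 0 0 0 1
  . . 0 1 1
  . . 1 1 1
  . 1 1 1 1

Result: 1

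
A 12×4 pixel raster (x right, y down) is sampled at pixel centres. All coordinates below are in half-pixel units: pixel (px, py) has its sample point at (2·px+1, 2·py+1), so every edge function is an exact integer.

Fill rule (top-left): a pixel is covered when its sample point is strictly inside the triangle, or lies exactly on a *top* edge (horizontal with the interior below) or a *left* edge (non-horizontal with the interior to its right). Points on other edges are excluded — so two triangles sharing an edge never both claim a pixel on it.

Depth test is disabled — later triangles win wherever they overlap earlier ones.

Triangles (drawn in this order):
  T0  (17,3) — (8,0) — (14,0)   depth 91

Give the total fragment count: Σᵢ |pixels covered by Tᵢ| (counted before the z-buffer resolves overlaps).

T0:
  2·area = 18
  edge (17, 3)→(8, 0): d=(-9,-3) top-left  bias=+0
  edge (8, 0)→(14, 0): d=(6,0) top-left  bias=+0
  edge (14, 0)→(17, 3): d=(3,3) right/bottom  bias=-1
    (5,0)@(11, 1): e=[0,6,12] → █  [on edge]
    (6,0)@(13, 1): e=[6,6,6] → █
    (7,0)@(15, 1): e=[12,6,0] → ·  [on edge]
    (5,1)@(11, 3): e=[-18,18,18] → ·
    (6,1)@(13, 3): e=[-12,18,12] → ·
    (8,1)@(17, 3): e=[0,18,0] → ·  [on edge]
    (9,2)@(19, 5): e=[-12,30,0] → ·  [on edge]
    (11,2)@(23, 5): e=[0,30,-12] → ·  [on edge]
    (10,3)@(21, 7): e=[-24,42,0] → ·  [on edge]
  covered (2 px):
    · · · · · █ █ · · · · ·
    · · · · · · · · · · · ·
    · · · · · · · · · · · ·
    · · · · · · · · · · · ·

Final: 2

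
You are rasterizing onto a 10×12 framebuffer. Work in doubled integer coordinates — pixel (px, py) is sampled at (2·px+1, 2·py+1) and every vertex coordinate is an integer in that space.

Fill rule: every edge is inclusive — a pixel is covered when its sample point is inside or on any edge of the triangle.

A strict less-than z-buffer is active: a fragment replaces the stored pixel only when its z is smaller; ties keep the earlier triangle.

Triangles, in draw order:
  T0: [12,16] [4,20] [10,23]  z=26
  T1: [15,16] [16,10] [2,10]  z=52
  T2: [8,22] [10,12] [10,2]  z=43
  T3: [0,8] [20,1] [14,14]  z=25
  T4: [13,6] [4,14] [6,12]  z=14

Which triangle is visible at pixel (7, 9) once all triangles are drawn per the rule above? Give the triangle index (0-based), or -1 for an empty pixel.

T0:
  2·area = 48  (B↔C swapped to make it positive)
  edge (12, 16)→(10, 23): d=(-2,7) inclusive
  edge (10, 23)→(4, 20): d=(-6,-3) inclusive
  edge (4, 20)→(12, 16): d=(8,-4) inclusive
    (5,8)@(11, 17): e=[5,39,4] → X
    (6,8)@(13, 17): e=[-9,45,12] → .
    (3,9)@(7, 19): e=[29,15,4] → X
    (4,9)@(9, 19): e=[15,21,12] → X
    (6,9)@(13, 19): e=[-13,33,28] → .
    (3,10)@(7, 21): e=[25,3,20] → X
    (5,10)@(11, 21): e=[-3,15,36] → .
    (3,11)@(7, 23): e=[21,-9,36] → .
    (4,11)@(9, 23): e=[7,-3,44] → .
  covered (6 px):
    . . . . . . . . . .
    . . . . . . . . . .
    . . . . . . . . . .
    . . . . . . . . . .
    . . . . . . . . . .
    . . . . . . . . . .
    . . . . . . . . . .
    . . . . . . . . . .
    . . . . . X . . . .
    . . . X X X . . . .
    . . . X X . . . . .
    . . . . . . . . . .
T1:
  2·area = 84  (B↔C swapped to make it positive)
  edge (15, 16)→(2, 10): d=(-13,-6) inclusive
  edge (2, 10)→(16, 10): d=(14,0) inclusive
  edge (16, 10)→(15, 16): d=(-1,6) inclusive
    (2,5)@(5, 11): e=[5,14,65] → X
    (3,5)@(7, 11): e=[17,14,53] → X
    (4,5)@(9, 11): e=[29,14,41] → X
    (5,5)@(11, 11): e=[41,14,29] → X
    (6,5)@(13, 11): e=[53,14,17] → X
    (7,5)@(15, 11): e=[65,14,5] → X
    (8,5)@(17, 11): e=[77,14,-7] → .
    (2,6)@(5, 13): e=[-21,42,63] → .
    (3,6)@(7, 13): e=[-9,42,51] → .
    (4,6)@(9, 13): e=[3,42,39] → X
    (8,6)@(17, 13): e=[51,42,-9] → .
    (4,7)@(9, 15): e=[-23,70,37] → .
  covered (12 px):
    . . . . . . . . . .
    . . . . . . . . . .
    . . . . . . . . . .
    . . . . . . . . . .
    . . . . . . . . . .
    . . X X X X X X . .
    . . . . X X X X . .
    . . . . . . X X . .
    . . . . . . . . . .
    . . . . . . . . . .
    . . . . . . . . . .
    . . . . . . . . . .
T2:
  2·area = 20  (B↔C swapped to make it positive)
  edge (8, 22)→(10, 2): d=(2,-20) inclusive
  edge (10, 2)→(10, 12): d=(0,10) inclusive
  edge (10, 12)→(8, 22): d=(-2,10) inclusive
    (5,3)@(11, 7): e=[30,-10,0] → .  [on edge]
    (4,6)@(9, 13): e=[2,10,8] → X
    (5,6)@(11, 13): e=[42,-10,-12] → .
    (4,7)@(9, 15): e=[6,10,4] → X
    (5,7)@(11, 15): e=[46,-10,-16] → .
    (4,8)@(9, 17): e=[10,10,0] → X  [on edge]
    (5,8)@(11, 17): e=[50,-10,-20] → .
    (4,9)@(9, 19): e=[14,10,-4] → .
  covered (3 px):
    . . . . . . . . . .
    . . . . . . . . . .
    . . . . . . . . . .
    . . . . . . . . . .
    . . . . . . . . . .
    . . . . . . . . . .
    . . . . X . . . . .
    . . . . X . . . . .
    . . . . X . . . . .
    . . . . . . . . . .
    . . . . . . . . . .
    . . . . . . . . . .
T3:
  2·area = 218
  edge (0, 8)→(20, 1): d=(20,-7) inclusive
  edge (20, 1)→(14, 14): d=(-6,13) inclusive
  edge (14, 14)→(0, 8): d=(-14,-6) inclusive
    (7,1)@(15, 3): e=[5,53,160] → X
    (8,1)@(17, 3): e=[19,27,172] → X
    (9,1)@(19, 3): e=[33,1,184] → X
    (4,2)@(9, 5): e=[3,119,96] → X
    (5,2)@(11, 5): e=[17,93,108] → X
    (6,2)@(13, 5): e=[31,67,120] → X
    (9,2)@(19, 5): e=[73,-11,156] → .
    (1,3)@(3, 7): e=[1,185,32] → X
    (2,3)@(5, 7): e=[15,159,44] → X
    (3,3)@(7, 7): e=[29,133,56] → X
    (9,3)@(19, 7): e=[113,-23,128] → .
    (1,4)@(3, 9): e=[41,173,4] → X
    (3,5)@(7, 11): e=[109,109,0] → X  [on edge]
  covered (29 px):
    . . . . . . . . . .
    . . . . . . . X X X
    . . . . X X X X X .
    . X X X X X X X X .
    . X X X X X X X . .
    . . . X X X X X . .
    . . . . . . X . . .
    . . . . . . . . . .
    . . . . . . . . . .
    . . . . . . . . . .
    . . . . . . . . . .
    . . . . . . . . . .
T4:
  2·area = 2
  edge (13, 6)→(4, 14): d=(-9,8) inclusive
  edge (4, 14)→(6, 12): d=(2,-2) inclusive
  edge (6, 12)→(13, 6): d=(7,-6) inclusive
    (8,0)@(17, 1): e=[13,0,-11] → .  [on edge]
    (7,1)@(15, 3): e=[11,0,-9] → .  [on edge]
    (6,2)@(13, 5): e=[9,0,-7] → .  [on edge]
    (5,3)@(11, 7): e=[7,0,-5] → .  [on edge]
    (4,4)@(9, 9): e=[5,0,-3] → .  [on edge]
    (3,5)@(7, 11): e=[3,0,-1] → .  [on edge]
    (2,6)@(5, 13): e=[1,0,1] → X  [on edge]
    (3,6)@(7, 13): e=[-15,4,13] → .
    (1,7)@(3, 15): e=[-1,0,3] → .  [on edge]
    (2,7)@(5, 15): e=[-17,4,15] → .
    (0,8)@(1, 17): e=[-3,0,5] → .  [on edge]
  covered (1 px):
    . . . . . . . . . .
    . . . . . . . . . .
    . . . . . . . . . .
    . . . . . . . . . .
    . . . . . . . . . .
    . . . . . . . . . .
    . . X . . . . . . .
    . . . . . . . . . .
    . . . . . . . . . .
    . . . . . . . . . .
    . . . . . . . . . .
    . . . . . . . . . .

Z-buffer (winner per pixel, '.' = empty):
  . . . . . . . . . .
  . . . . . . . 3 3 3
  . . . . 3 3 3 3 3 .
  . 3 3 3 3 3 3 3 3 .
  . 3 3 3 3 3 3 3 . .
  . . 1 3 3 3 3 3 . .
  . . 4 . 2 1 3 1 . .
  . . . . 2 . 1 1 . .
  . . . . 2 0 . . . .
  . . . 0 0 0 . . . .
  . . . 0 0 . . . . .
  . . . . . . . . . .

Final: -1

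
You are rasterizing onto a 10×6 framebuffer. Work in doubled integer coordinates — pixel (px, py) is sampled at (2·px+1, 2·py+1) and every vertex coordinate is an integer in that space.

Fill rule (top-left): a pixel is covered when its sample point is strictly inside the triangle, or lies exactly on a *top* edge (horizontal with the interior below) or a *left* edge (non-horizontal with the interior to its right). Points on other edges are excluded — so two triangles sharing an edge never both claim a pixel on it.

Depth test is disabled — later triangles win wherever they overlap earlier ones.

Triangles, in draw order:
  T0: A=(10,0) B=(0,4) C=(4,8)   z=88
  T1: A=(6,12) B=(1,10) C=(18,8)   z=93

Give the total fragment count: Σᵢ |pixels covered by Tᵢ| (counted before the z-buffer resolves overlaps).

T0:
  2·area = 56  (B↔C swapped to make it positive)
  edge (10, 0)→(4, 8): d=(-6,8) right/bottom  bias=-1
  edge (4, 8)→(0, 4): d=(-4,-4) top-left  bias=+0
  edge (0, 4)→(10, 0): d=(10,-4) top-left  bias=+0
    (4,0)@(9, 1): e=[2,48,6] → #
    (5,0)@(11, 1): e=[-14,56,14] → ·
    (1,1)@(3, 3): e=[38,16,2] → #
    (2,1)@(5, 3): e=[22,24,10] → #
    (3,1)@(7, 3): e=[6,32,18] → #
    (4,1)@(9, 3): e=[-10,40,26] → ·
    (0,2)@(1, 5): e=[42,0,14] → #  [on edge]
    (3,2)@(7, 5): e=[-6,24,38] → ·
    (0,3)@(1, 7): e=[30,-8,34] → ·
    (1,3)@(3, 7): e=[14,0,42] → #  [on edge]
    (2,3)@(5, 7): e=[-2,8,50] → ·
    (1,4)@(3, 9): e=[2,-8,62] → ·
    (2,4)@(5, 9): e=[-14,0,70] → ·  [on edge]
    (3,5)@(7, 11): e=[-42,0,98] → ·  [on edge]
  covered (8 px):
    · · · · # · · · · ·
    · # # # · · · · · ·
    # # # · · · · · · ·
    · # · · · · · · · ·
    · · · · · · · · · ·
    · · · · · · · · · ·
T1:
  2·area = 44
  edge (6, 12)→(1, 10): d=(-5,-2) top-left  bias=+0
  edge (1, 10)→(18, 8): d=(17,-2) top-left  bias=+0
  edge (18, 8)→(6, 12): d=(-12,4) right/bottom  bias=-1
    (5,4)@(11, 9): e=[25,3,16] → #
    (6,4)@(13, 9): e=[29,7,8] → #
    (7,4)@(15, 9): e=[33,11,0] → ·  [on edge]
    (2,5)@(5, 11): e=[3,25,16] → #
    (3,5)@(7, 11): e=[7,29,8] → #
    (4,5)@(9, 11): e=[11,33,0] → ·  [on edge]
    (5,5)@(11, 11): e=[15,37,-8] → ·
    (6,5)@(13, 11): e=[19,41,-16] → ·
  covered (4 px):
    · · · · · · · · · ·
    · · · · · · · · · ·
    · · · · · · · · · ·
    · · · · · · · · · ·
    · · · · · # # · · ·
    · · # # · · · · · ·

Final: 12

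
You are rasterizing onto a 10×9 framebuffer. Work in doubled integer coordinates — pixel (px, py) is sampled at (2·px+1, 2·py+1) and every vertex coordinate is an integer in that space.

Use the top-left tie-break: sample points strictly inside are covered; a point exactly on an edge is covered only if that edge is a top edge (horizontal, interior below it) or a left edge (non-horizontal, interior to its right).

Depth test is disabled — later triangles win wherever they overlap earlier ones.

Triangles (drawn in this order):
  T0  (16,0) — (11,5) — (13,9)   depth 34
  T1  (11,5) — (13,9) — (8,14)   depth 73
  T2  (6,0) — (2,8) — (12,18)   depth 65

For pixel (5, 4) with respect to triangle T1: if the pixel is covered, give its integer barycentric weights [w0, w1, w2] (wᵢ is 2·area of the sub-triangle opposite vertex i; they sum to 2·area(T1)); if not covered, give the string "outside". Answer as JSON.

T0:
  2·area = 30  (B↔C swapped to make it positive)
  edge (16, 0)→(13, 9): d=(-3,9) right/bottom  bias=-1
  edge (13, 9)→(11, 5): d=(-2,-4) top-left  bias=+0
  edge (11, 5)→(16, 0): d=(5,-5) top-left  bias=+0
    (4,0)@(9, 1): e=[60,0,-30] → ·  [on edge]
    (7,0)@(15, 1): e=[6,24,0] → █  [on edge]
    (8,0)@(17, 1): e=[-12,32,10] → ·
    (6,1)@(13, 3): e=[18,12,0] → █  [on edge]
    (7,1)@(15, 3): e=[0,20,10] → ·  [on edge]
    (5,2)@(11, 5): e=[30,0,0] → █  [on edge]
    (7,2)@(15, 5): e=[-6,16,20] → ·
    (4,3)@(9, 7): e=[42,-12,0] → ·  [on edge]
    (5,3)@(11, 7): e=[24,-4,10] → ·
    (6,3)@(13, 7): e=[6,4,20] → █
    (7,3)@(15, 7): e=[-12,12,30] → ·
    (3,4)@(7, 9): e=[54,-24,0] → ·  [on edge]
    (6,4)@(13, 9): e=[0,0,30] → ·  [on edge]
    (2,5)@(5, 11): e=[66,-36,0] → ·  [on edge]
    (1,6)@(3, 13): e=[78,-48,0] → ·  [on edge]
    (7,6)@(15, 13): e=[-30,0,60] → ·  [on edge]
    (0,7)@(1, 15): e=[90,-60,0] → ·  [on edge]
    (5,7)@(11, 15): e=[0,-20,50] → ·  [on edge]
    (8,8)@(17, 17): e=[-60,0,90] → ·  [on edge]
  covered (5 px):
    · · · · · · · █ · ·
    · · · · · · █ · · ·
    · · · · · █ █ · · ·
    · · · · · · █ · · ·
    · · · · · · · · · ·
    · · · · · · · · · ·
    · · · · · · · · · ·
    · · · · · · · · · ·
    · · · · · · · · · ·
T1:
  2·area = 30
  edge (11, 5)→(13, 9): d=(2,4) right/bottom  bias=-1
  edge (13, 9)→(8, 14): d=(-5,5) right/bottom  bias=-1
  edge (8, 14)→(11, 5): d=(3,-9) top-left  bias=+0
    (4,0)@(9, 1): e=[0,60,-30] → ·  [on edge]
    (9,1)@(19, 3): e=[-36,0,66] → ·  [on edge]
    (5,2)@(11, 5): e=[0,30,0] → ·  [on edge]
    (8,2)@(17, 5): e=[-24,0,54] → ·  [on edge]
    (5,3)@(11, 7): e=[4,20,6] → █
    (6,3)@(13, 7): e=[-4,10,24] → ·
    (7,3)@(15, 7): e=[-12,0,42] → ·  [on edge]
    (5,4)@(11, 9): e=[8,10,12] → █
    (6,4)@(13, 9): e=[0,0,30] → ·  [on edge]
    (4,5)@(9, 11): e=[20,10,0] → █  [on edge]
    (5,5)@(11, 11): e=[12,0,18] → ·  [on edge]
    (4,6)@(9, 13): e=[24,0,6] → ·  [on edge]
    (7,6)@(15, 13): e=[0,-30,60] → ·  [on edge]
    (3,7)@(7, 15): e=[36,0,-6] → ·  [on edge]
    (2,8)@(5, 17): e=[48,0,-18] → ·  [on edge]
    (3,8)@(7, 17): e=[40,-10,0] → ·  [on edge]
    (8,8)@(17, 17): e=[0,-60,90] → ·  [on edge]
  covered (3 px):
    · · · · · · · · · ·
    · · · · · · · · · ·
    · · · · · · · · · ·
    · · · · · █ · · · ·
    · · · · · █ · · · ·
    · · · · █ · · · · ·
    · · · · · · · · · ·
    · · · · · · · · · ·
    · · · · · · · · · ·
T2:
  2·area = 120  (B↔C swapped to make it positive)
  edge (6, 0)→(12, 18): d=(6,18) right/bottom  bias=-1
  edge (12, 18)→(2, 8): d=(-10,-10) top-left  bias=+0
  edge (2, 8)→(6, 0): d=(4,-8) top-left  bias=+0
    (2,1)@(5, 3): e=[36,80,4] → █
    (3,1)@(7, 3): e=[0,100,20] → ·  [on edge]
    (2,2)@(5, 5): e=[48,60,12] → █
    (3,2)@(7, 5): e=[12,80,28] → █
    (4,2)@(9, 5): e=[-24,100,44] → ·
    (0,3)@(1, 7): e=[132,0,-12] → ·  [on edge]
    (1,3)@(3, 7): e=[96,20,4] → █
    (4,3)@(9, 7): e=[-12,80,52] → ·
    (1,4)@(3, 9): e=[108,0,12] → █  [on edge]
    (4,4)@(9, 9): e=[0,60,60] → ·  [on edge]
    (1,5)@(3, 11): e=[120,-20,20] → ·
    (2,5)@(5, 11): e=[84,0,36] → █  [on edge]
    (3,6)@(7, 13): e=[60,0,60] → █  [on edge]
    (4,7)@(9, 15): e=[36,0,84] → █  [on edge]
    (5,7)@(11, 15): e=[0,20,100] → ·  [on edge]
    (5,8)@(11, 17): e=[12,0,108] → █  [on edge]
  covered (16 px):
    · · · · · · · · · ·
    · · █ · · · · · · ·
    · · █ █ · · · · · ·
    · █ █ █ · · · · · ·
    · █ █ █ · · · · · ·
    · · █ █ █ · · · · ·
    · · · █ █ · · · · ·
    · · · · █ · · · · ·
    · · · · · █ · · · ·

Final: [10,12,8]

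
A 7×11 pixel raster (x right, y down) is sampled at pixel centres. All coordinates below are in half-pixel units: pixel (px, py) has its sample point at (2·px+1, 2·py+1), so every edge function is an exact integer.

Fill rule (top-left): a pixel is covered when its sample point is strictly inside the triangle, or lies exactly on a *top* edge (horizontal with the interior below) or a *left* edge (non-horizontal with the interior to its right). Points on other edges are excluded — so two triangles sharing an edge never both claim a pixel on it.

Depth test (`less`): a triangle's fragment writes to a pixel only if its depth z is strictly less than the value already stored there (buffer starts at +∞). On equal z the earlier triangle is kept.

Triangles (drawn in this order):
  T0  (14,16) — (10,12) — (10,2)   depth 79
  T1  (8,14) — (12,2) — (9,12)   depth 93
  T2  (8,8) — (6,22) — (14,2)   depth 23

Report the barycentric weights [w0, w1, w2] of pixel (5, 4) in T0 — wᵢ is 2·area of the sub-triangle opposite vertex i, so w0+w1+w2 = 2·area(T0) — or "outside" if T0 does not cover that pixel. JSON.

T0:
  2·area = 40
  edge (14, 16)→(10, 12): d=(-4,-4) top-left  bias=+0
  edge (10, 12)→(10, 2): d=(0,-10) top-left  bias=+0
  edge (10, 2)→(14, 16): d=(4,14) right/bottom  bias=-1
    (0,1)@(1, 3): e=[0,-90,130] → ·  [on edge]
    (1,2)@(3, 5): e=[0,-70,110] → ·  [on edge]
    (2,3)@(5, 7): e=[0,-50,90] → ·  [on edge]
    (5,3)@(11, 7): e=[24,10,6] → █
    (6,3)@(13, 7): e=[32,30,-22] → ·
    (3,4)@(7, 9): e=[0,-30,70] → ·  [on edge]
    (5,4)@(11, 9): e=[16,10,14] → █
    (6,4)@(13, 9): e=[24,30,-14] → ·
    (4,5)@(9, 11): e=[0,-10,50] → ·  [on edge]
    (5,5)@(11, 11): e=[8,10,22] → █
    (6,5)@(13, 11): e=[16,30,-6] → ·
    (5,6)@(11, 13): e=[0,10,30] → █  [on edge]
    (6,7)@(13, 15): e=[0,30,10] → █  [on edge]
  covered (6 px):
    · · · · · · ·
    · · · · · · ·
    · · · · · · ·
    · · · · · █ ·
    · · · · · █ ·
    · · · · · █ ·
    · · · · · █ █
    · · · · · · █
    · · · · · · ·
    · · · · · · ·
    · · · · · · ·
T1:
  2·area = 4
  edge (8, 14)→(12, 2): d=(4,-12) top-left  bias=+0
  edge (12, 2)→(9, 12): d=(-3,10) right/bottom  bias=-1
  edge (9, 12)→(8, 14): d=(-1,2) right/bottom  bias=-1
    (5,2)@(11, 5): e=[0,1,3] → █  [on edge]
    (6,2)@(13, 5): e=[24,-19,-1] → ·
    (5,3)@(11, 7): e=[8,-5,1] → ·
    (4,5)@(9, 11): e=[0,3,1] → █  [on edge]
    (5,5)@(11, 11): e=[24,-17,-3] → ·
    (4,6)@(9, 13): e=[8,-3,-1] → ·
    (3,8)@(7, 17): e=[0,5,-1] → ·  [on edge]
  covered (2 px):
    · · · · · · ·
    · · · · · · ·
    · · · · · █ ·
    · · · · · · ·
    · · · · · · ·
    · · · · █ · ·
    · · · · · · ·
    · · · · · · ·
    · · · · · · ·
    · · · · · · ·
    · · · · · · ·
T2:
  2·area = 72  (B↔C swapped to make it positive)
  edge (8, 8)→(14, 2): d=(6,-6) top-left  bias=+0
  edge (14, 2)→(6, 22): d=(-8,20) right/bottom  bias=-1
  edge (6, 22)→(8, 8): d=(2,-14) top-left  bias=+0
    (4,0)@(9, 1): e=[-36,108,0] → ·  [on edge]
    (6,1)@(13, 3): e=[0,12,60] → █  [on edge]
    (5,2)@(11, 5): e=[0,36,36] → █  [on edge]
    (6,2)@(13, 5): e=[12,-4,64] → ·
    (4,3)@(9, 7): e=[0,60,12] → █  [on edge]
    (6,3)@(13, 7): e=[24,-20,68] → ·
    (3,4)@(7, 9): e=[0,84,-12] → ·  [on edge]
    (4,4)@(9, 9): e=[12,44,16] → █
    (6,4)@(13, 9): e=[36,-36,72] → ·
    (2,5)@(5, 11): e=[0,108,-36] → ·  [on edge]
    (4,5)@(9, 11): e=[24,28,20] → █
    (5,5)@(11, 11): e=[36,-12,48] → ·
    (1,6)@(3, 13): e=[0,132,-60] → ·  [on edge]
    (0,7)@(1, 15): e=[0,156,-84] → ·  [on edge]
    (3,7)@(7, 15): e=[36,36,0] → █  [on edge]
  covered (11 px):
    · · · · · · ·
    · · · · · · █
    · · · · · █ ·
    · · · · █ █ ·
    · · · · █ █ ·
    · · · · █ · ·
    · · · · █ · ·
    · · · █ · · ·
    · · · █ · · ·
    · · · █ · · ·
    · · · · · · ·

Final: [10,14,16]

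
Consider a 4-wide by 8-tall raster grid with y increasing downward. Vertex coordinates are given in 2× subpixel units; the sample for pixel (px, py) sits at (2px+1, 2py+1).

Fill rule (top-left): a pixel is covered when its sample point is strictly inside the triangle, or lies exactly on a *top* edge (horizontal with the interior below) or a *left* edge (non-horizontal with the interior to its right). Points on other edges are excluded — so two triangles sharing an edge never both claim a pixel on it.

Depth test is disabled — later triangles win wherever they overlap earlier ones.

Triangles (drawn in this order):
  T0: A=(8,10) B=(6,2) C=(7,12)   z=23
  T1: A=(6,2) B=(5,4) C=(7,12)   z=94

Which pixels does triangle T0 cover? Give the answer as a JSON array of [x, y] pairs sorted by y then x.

T0:
  2·area = 12  (B↔C swapped to make it positive)
  edge (8, 10)→(7, 12): d=(-1,2) right/bottom  bias=-1
  edge (7, 12)→(6, 2): d=(-1,-10) top-left  bias=+0
  edge (6, 2)→(8, 10): d=(2,8) right/bottom  bias=-1
    (3,3)@(7, 7): e=[5,5,2] → #
    (3,4)@(7, 9): e=[3,3,6] → #
    (3,5)@(7, 11): e=[1,1,10] → #
    (3,6)@(7, 13): e=[-1,-1,14] → ·
  covered (3 px):
    · · · ·
    · · · ·
    · · · ·
    · · · #
    · · · #
    · · · #
    · · · ·
    · · · ·
T1:
  2·area = 12  (B↔C swapped to make it positive)
  edge (6, 2)→(7, 12): d=(1,10) right/bottom  bias=-1
  edge (7, 12)→(5, 4): d=(-2,-8) top-left  bias=+0
  edge (5, 4)→(6, 2): d=(1,-2) top-left  bias=+0
  covered (0 px):
    · · · ·
    · · · ·
    · · · ·
    · · · ·
    · · · ·
    · · · ·
    · · · ·
    · · · ·

Answer: [[3,3],[3,4],[3,5]]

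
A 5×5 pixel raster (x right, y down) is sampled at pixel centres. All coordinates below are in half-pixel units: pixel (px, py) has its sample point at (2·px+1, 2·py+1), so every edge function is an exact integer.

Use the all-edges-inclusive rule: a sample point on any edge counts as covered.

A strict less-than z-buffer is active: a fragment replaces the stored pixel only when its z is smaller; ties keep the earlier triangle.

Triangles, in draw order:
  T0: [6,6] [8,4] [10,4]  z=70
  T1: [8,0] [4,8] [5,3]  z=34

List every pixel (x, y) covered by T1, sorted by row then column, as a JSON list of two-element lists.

T0:
  2·area = 4
  edge (6, 6)→(8, 4): d=(2,-2) inclusive
  edge (8, 4)→(10, 4): d=(2,0) inclusive
  edge (10, 4)→(6, 6): d=(-4,2) inclusive
    (4,1)@(9, 3): e=[0,-2,6] → ·  [on edge]
    (3,2)@(7, 5): e=[0,2,2] → #  [on edge]
    (4,2)@(9, 5): e=[4,2,-2] → ·
    (2,3)@(5, 7): e=[0,6,-2] → ·  [on edge]
    (3,3)@(7, 7): e=[4,6,-6] → ·
    (1,4)@(3, 9): e=[0,10,-6] → ·  [on edge]
  covered (1 px):
    · · · · ·
    · · · · ·
    · · · # ·
    · · · · ·
    · · · · ·
T1:
  2·area = 12
  edge (8, 0)→(4, 8): d=(-4,8) inclusive
  edge (4, 8)→(5, 3): d=(1,-5) inclusive
  edge (5, 3)→(8, 0): d=(3,-3) inclusive
    (3,0)@(7, 1): e=[4,8,0] → #  [on edge]
    (4,0)@(9, 1): e=[-12,18,6] → ·
    (2,1)@(5, 3): e=[12,0,0] → #  [on edge]
    (3,1)@(7, 3): e=[-4,10,6] → ·
    (1,2)@(3, 5): e=[20,-8,0] → ·  [on edge]
    (2,2)@(5, 5): e=[4,2,6] → #
    (3,2)@(7, 5): e=[-12,12,12] → ·
    (0,3)@(1, 7): e=[28,-16,0] → ·  [on edge]
    (2,3)@(5, 7): e=[-4,4,12] → ·
  covered (3 px):
    · · · # ·
    · · # · ·
    · · # · ·
    · · · · ·
    · · · · ·

Final: [[3,0],[2,1],[2,2]]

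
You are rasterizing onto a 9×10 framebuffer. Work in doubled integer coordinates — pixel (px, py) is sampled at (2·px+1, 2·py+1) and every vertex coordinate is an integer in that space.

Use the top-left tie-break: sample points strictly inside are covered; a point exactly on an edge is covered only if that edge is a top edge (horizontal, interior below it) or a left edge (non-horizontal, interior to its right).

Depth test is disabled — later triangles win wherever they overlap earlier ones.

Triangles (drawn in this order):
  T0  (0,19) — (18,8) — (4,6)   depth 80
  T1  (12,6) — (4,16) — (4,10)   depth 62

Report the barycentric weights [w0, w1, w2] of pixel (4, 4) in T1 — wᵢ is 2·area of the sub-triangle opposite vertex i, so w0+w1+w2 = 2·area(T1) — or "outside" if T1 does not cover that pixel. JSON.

T0:
  2·area = 190  (B↔C swapped to make it positive)
  edge (0, 19)→(4, 6): d=(4,-13) top-left  bias=+0
  edge (4, 6)→(18, 8): d=(14,2) right/bottom  bias=-1
  edge (18, 8)→(0, 19): d=(-18,11) right/bottom  bias=-1
    (2,3)@(5, 7): e=[17,12,161] → X
    (3,3)@(7, 7): e=[43,8,139] → X
    (4,3)@(9, 7): e=[69,4,117] → X
    (5,3)@(11, 7): e=[95,0,95] → .  [on edge]
    (2,4)@(5, 9): e=[25,40,125] → X
    (5,4)@(11, 9): e=[103,28,59] → X
    (6,4)@(13, 9): e=[129,24,37] → X
    (7,4)@(15, 9): e=[155,20,15] → X
    (8,4)@(17, 9): e=[181,16,-7] → .
    (1,5)@(3, 11): e=[7,72,111] → X
    (7,5)@(15, 11): e=[163,48,-21] → .
    (1,6)@(3, 13): e=[15,100,75] → X
  covered (23 px):
    . . . . . . . . .
    . . . . . . . . .
    . . . . . . . . .
    . . X X X . . . .
    . . X X X X X X .
    . X X X X X X . .
    . X X X X . . . .
    . X X . . . . . .
    X X . . . . . . .
    . . . . . . . . .
T1:
  2·area = 48
  edge (12, 6)→(4, 16): d=(-8,10) right/bottom  bias=-1
  edge (4, 16)→(4, 10): d=(0,-6) top-left  bias=+0
  edge (4, 10)→(12, 6): d=(8,-4) top-left  bias=+0
    (5,3)@(11, 7): e=[2,42,4] → X
    (6,3)@(13, 7): e=[-18,54,12] → .
    (3,4)@(7, 9): e=[26,18,4] → X
    (4,4)@(9, 9): e=[6,30,12] → X
    (5,4)@(11, 9): e=[-14,42,20] → .
    (2,5)@(5, 11): e=[30,6,12] → X
    (4,5)@(9, 11): e=[-10,30,28] → .
    (2,6)@(5, 13): e=[14,6,28] → X
    (3,6)@(7, 13): e=[-6,18,36] → .
    (2,7)@(5, 15): e=[-2,6,44] → .
  covered (6 px):
    . . . . . . . . .
    . . . . . . . . .
    . . . . . . . . .
    . . . . . X . . .
    . . . X X . . . .
    . . X X . . . . .
    . . X . . . . . .
    . . . . . . . . .
    . . . . . . . . .
    . . . . . . . . .

Result: [30,12,6]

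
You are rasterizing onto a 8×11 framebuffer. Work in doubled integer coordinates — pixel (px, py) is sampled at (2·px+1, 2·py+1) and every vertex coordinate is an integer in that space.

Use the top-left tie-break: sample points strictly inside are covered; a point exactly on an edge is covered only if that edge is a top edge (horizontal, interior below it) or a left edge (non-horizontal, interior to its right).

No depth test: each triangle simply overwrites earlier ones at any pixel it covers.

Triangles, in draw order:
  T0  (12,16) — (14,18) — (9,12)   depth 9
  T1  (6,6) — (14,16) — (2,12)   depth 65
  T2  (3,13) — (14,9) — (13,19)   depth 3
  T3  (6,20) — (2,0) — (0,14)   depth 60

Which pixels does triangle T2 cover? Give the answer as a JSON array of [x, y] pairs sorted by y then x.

T0:
  2·area = 2  (B↔C swapped to make it positive)
  edge (12, 16)→(9, 12): d=(-3,-4) top-left  bias=+0
  edge (9, 12)→(14, 18): d=(5,6) right/bottom  bias=-1
  edge (14, 18)→(12, 16): d=(-2,-2) top-left  bias=+0
    (0,2)@(1, 5): e=[-11,13,0] → ·  [on edge]
    (1,3)@(3, 7): e=[-9,11,0] → ·  [on edge]
    (2,4)@(5, 9): e=[-7,9,0] → ·  [on edge]
    (3,5)@(7, 11): e=[-5,7,0] → ·  [on edge]
    (4,6)@(9, 13): e=[-3,5,0] → ·  [on edge]
    (5,7)@(11, 15): e=[-1,3,0] → ·  [on edge]
    (6,8)@(13, 17): e=[1,1,0] → #  [on edge]
    (7,8)@(15, 17): e=[9,-11,4] → ·
    (6,9)@(13, 19): e=[-5,11,-4] → ·
    (7,9)@(15, 19): e=[3,-1,0] → ·  [on edge]
  covered (1 px):
    · · · · · · · ·
    · · · · · · · ·
    · · · · · · · ·
    · · · · · · · ·
    · · · · · · · ·
    · · · · · · · ·
    · · · · · · · ·
    · · · · · · · ·
    · · · · · · # ·
    · · · · · · · ·
    · · · · · · · ·
T1:
  2·area = 88
  edge (6, 6)→(14, 16): d=(8,10) right/bottom  bias=-1
  edge (14, 16)→(2, 12): d=(-12,-4) top-left  bias=+0
  edge (2, 12)→(6, 6): d=(4,-6) top-left  bias=+0
    (2,4)@(5, 9): e=[34,48,6] → #
    (3,4)@(7, 9): e=[14,56,18] → #
    (4,4)@(9, 9): e=[-6,64,30] → ·
    (1,5)@(3, 11): e=[70,16,2] → #
    (4,5)@(9, 11): e=[10,40,38] → #
    (5,5)@(11, 11): e=[-10,48,50] → ·
    (1,6)@(3, 13): e=[86,-8,10] → ·
    (2,6)@(5, 13): e=[66,0,22] → #  [on edge]
    (5,6)@(11, 13): e=[6,24,58] → #
    (6,6)@(13, 13): e=[-14,32,70] → ·
    (2,7)@(5, 15): e=[82,-24,30] → ·
    (3,7)@(7, 15): e=[62,-16,42] → ·
    (5,7)@(11, 15): e=[22,0,66] → #  [on edge]
  covered (12 px):
    · · · · · · · ·
    · · · · · · · ·
    · · · · · · · ·
    · · · · · · · ·
    · · # # · · · ·
    · # # # # · · ·
    · · # # # # · ·
    · · · · · # # ·
    · · · · · · · ·
    · · · · · · · ·
    · · · · · · · ·
T2:
  2·area = 106
  edge (3, 13)→(14, 9): d=(11,-4) top-left  bias=+0
  edge (14, 9)→(13, 19): d=(-1,10) right/bottom  bias=-1
  edge (13, 19)→(3, 13): d=(-10,-6) top-left  bias=+0
    (4,5)@(9, 11): e=[2,48,56] → #
    (5,5)@(11, 11): e=[10,28,68] → #
    (6,5)@(13, 11): e=[18,8,80] → #
    (7,5)@(15, 11): e=[26,-12,92] → ·
    (1,6)@(3, 13): e=[0,106,0] → #  [on edge]
    (2,6)@(5, 13): e=[8,86,12] → #
    (3,6)@(7, 13): e=[16,66,24] → #
    (7,6)@(15, 13): e=[48,-14,72] → ·
    (1,7)@(3, 15): e=[22,104,-20] → ·
    (2,7)@(5, 15): e=[30,84,-8] → ·
    (3,7)@(7, 15): e=[38,64,4] → #
    (7,7)@(15, 15): e=[70,-16,52] → ·
    (6,9)@(13, 19): e=[106,0,0] → ·  [on edge]
  covered (15 px):
    · · · · · · · ·
    · · · · · · · ·
    · · · · · · · ·
    · · · · · · · ·
    · · · · · · · ·
    · · · · # # # ·
    · # # # # # # ·
    · · · # # # # ·
    · · · · · # # ·
    · · · · · · · ·
    · · · · · · · ·
T3:
  2·area = 96  (B↔C swapped to make it positive)
  edge (6, 20)→(0, 14): d=(-6,-6) top-left  bias=+0
  edge (0, 14)→(2, 0): d=(2,-14) top-left  bias=+0
  edge (2, 0)→(6, 20): d=(4,20) right/bottom  bias=-1
    (1,2)@(3, 5): e=[72,24,0] → ·  [on edge]
    (0,3)@(1, 7): e=[48,0,48] → #  [on edge]
    (1,3)@(3, 7): e=[60,28,8] → #
    (2,3)@(5, 7): e=[72,56,-32] → ·
    (0,4)@(1, 9): e=[36,4,56] → #
    (2,4)@(5, 9): e=[60,60,-24] → ·
    (0,5)@(1, 11): e=[24,8,64] → #
    (2,5)@(5, 11): e=[48,64,-16] → ·
    (0,6)@(1, 13): e=[12,12,72] → #
    (2,6)@(5, 13): e=[36,68,-8] → ·
    (0,7)@(1, 15): e=[0,16,80] → #  [on edge]
    (2,7)@(5, 15): e=[24,72,0] → ·  [on edge]
    (1,8)@(3, 17): e=[0,48,48] → #  [on edge]
    (2,9)@(5, 19): e=[0,80,16] → #  [on edge]
    (3,10)@(7, 21): e=[0,112,-16] → ·  [on edge]
  covered (13 px):
    · · · · · · · ·
    · · · · · · · ·
    · · · · · · · ·
    # # · · · · · ·
    # # · · · · · ·
    # # · · · · · ·
    # # · · · · · ·
    # # · · · · · ·
    · # # · · · · ·
    · · # · · · · ·
    · · · · · · · ·

Result: [[4,5],[5,5],[6,5],[1,6],[2,6],[3,6],[4,6],[5,6],[6,6],[3,7],[4,7],[5,7],[6,7],[5,8],[6,8]]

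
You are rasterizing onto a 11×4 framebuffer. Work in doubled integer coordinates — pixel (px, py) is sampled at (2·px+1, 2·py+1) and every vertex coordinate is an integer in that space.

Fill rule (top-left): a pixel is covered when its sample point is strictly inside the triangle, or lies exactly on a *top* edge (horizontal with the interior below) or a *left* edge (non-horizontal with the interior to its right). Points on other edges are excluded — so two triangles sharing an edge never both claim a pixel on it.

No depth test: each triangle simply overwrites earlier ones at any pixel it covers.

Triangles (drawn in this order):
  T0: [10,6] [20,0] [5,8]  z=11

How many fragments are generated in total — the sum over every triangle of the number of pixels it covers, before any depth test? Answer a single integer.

T0:
  2·area = 10  (B↔C swapped to make it positive)
  edge (10, 6)→(5, 8): d=(-5,2) right/bottom  bias=-1
  edge (5, 8)→(20, 0): d=(15,-8) top-left  bias=+0
  edge (20, 0)→(10, 6): d=(-10,6) right/bottom  bias=-1
    (7,1)@(15, 3): e=[5,5,0] → ·  [on edge]
    (5,2)@(11, 5): e=[3,3,4] → █
    (6,2)@(13, 5): e=[-1,19,-8] → ·
    (3,3)@(7, 7): e=[1,1,8] → █
    (4,3)@(9, 7): e=[-3,17,-4] → ·
    (5,3)@(11, 7): e=[-7,33,-16] → ·
  covered (2 px):
    · · · · · · · · · · ·
    · · · · · · · · · · ·
    · · · · · █ · · · · ·
    · · · █ · · · · · · ·

Final: 2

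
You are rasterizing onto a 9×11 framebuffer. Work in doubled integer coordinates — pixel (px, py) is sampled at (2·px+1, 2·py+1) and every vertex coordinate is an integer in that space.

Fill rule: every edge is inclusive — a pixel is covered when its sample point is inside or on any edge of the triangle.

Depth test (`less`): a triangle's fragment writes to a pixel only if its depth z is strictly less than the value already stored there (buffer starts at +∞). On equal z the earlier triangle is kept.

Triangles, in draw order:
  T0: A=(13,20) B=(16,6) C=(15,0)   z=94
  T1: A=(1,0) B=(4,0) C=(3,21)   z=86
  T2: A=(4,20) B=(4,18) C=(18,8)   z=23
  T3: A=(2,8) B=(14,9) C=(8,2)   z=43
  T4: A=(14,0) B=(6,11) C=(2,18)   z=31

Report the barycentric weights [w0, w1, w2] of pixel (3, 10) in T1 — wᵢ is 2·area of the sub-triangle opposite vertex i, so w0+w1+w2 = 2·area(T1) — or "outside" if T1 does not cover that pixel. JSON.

T0:
  2·area = 32  (B↔C swapped to make it positive)
  edge (13, 20)→(15, 0): d=(2,-20) inclusive
  edge (15, 0)→(16, 6): d=(1,6) inclusive
  edge (16, 6)→(13, 20): d=(-3,14) inclusive
    (7,0)@(15, 1): e=[2,1,29] → X
    (8,0)@(17, 1): e=[42,-11,1] → .
    (7,1)@(15, 3): e=[6,3,23] → X
    (8,1)@(17, 3): e=[46,-9,-5] → .
    (7,2)@(15, 5): e=[10,5,17] → X
    (8,2)@(17, 5): e=[50,-7,-11] → .
    (7,3)@(15, 7): e=[14,7,11] → X
    (8,3)@(17, 7): e=[54,-5,-17] → .
    (7,4)@(15, 9): e=[18,9,5] → X
    (8,4)@(17, 9): e=[58,-3,-23] → .
    (7,5)@(15, 11): e=[22,11,-1] → .
  covered (5 px):
    . . . . . . . X .
    . . . . . . . X .
    . . . . . . . X .
    . . . . . . . X .
    . . . . . . . X .
    . . . . . . . . .
    . . . . . . . . .
    . . . . . . . . .
    . . . . . . . . .
    . . . . . . . . .
    . . . . . . . . .
T1:
  2·area = 63
  edge (1, 0)→(4, 0): d=(3,0) inclusive
  edge (4, 0)→(3, 21): d=(-1,21) inclusive
  edge (3, 21)→(1, 0): d=(-2,-21) inclusive
    (1,0)@(3, 1): e=[3,20,40] → X
    (2,0)@(5, 1): e=[3,-22,82] → .
    (1,1)@(3, 3): e=[9,18,36] → X
    (2,1)@(5, 3): e=[9,-24,78] → .
    (1,2)@(3, 5): e=[15,16,32] → X
    (2,2)@(5, 5): e=[15,-26,74] → .
    (1,3)@(3, 7): e=[21,14,28] → X
    (2,3)@(5, 7): e=[21,-28,70] → .
    (1,4)@(3, 9): e=[27,12,24] → X
    (2,4)@(5, 9): e=[27,-30,66] → .
    (1,5)@(3, 11): e=[33,10,20] → X
    (2,5)@(5, 11): e=[33,-32,62] → .
    (1,10)@(3, 21): e=[63,0,0] → X  [on edge]
  covered (11 px):
    . X . . . . . . .
    . X . . . . . . .
    . X . . . . . . .
    . X . . . . . . .
    . X . . . . . . .
    . X . . . . . . .
    . X . . . . . . .
    . X . . . . . . .
    . X . . . . . . .
    . X . . . . . . .
    . X . . . . . . .
T2:
  2·area = 28
  edge (4, 20)→(4, 18): d=(0,-2) inclusive
  edge (4, 18)→(18, 8): d=(14,-10) inclusive
  edge (18, 8)→(4, 20): d=(-14,12) inclusive
    (5,6)@(11, 13): e=[14,0,14] → X  [on edge]
    (6,6)@(13, 13): e=[18,20,-10] → .
    (4,7)@(9, 15): e=[10,8,10] → X
    (5,7)@(11, 15): e=[14,28,-14] → .
    (3,8)@(7, 17): e=[6,16,6] → X
    (4,8)@(9, 17): e=[10,36,-18] → .
    (2,9)@(5, 19): e=[2,24,2] → X
    (3,9)@(7, 19): e=[6,44,-22] → .
    (2,10)@(5, 21): e=[2,52,-26] → .
  covered (4 px):
    . . . . . . . . .
    . . . . . . . . .
    . . . . . . . . .
    . . . . . . . . .
    . . . . . . . . .
    . . . . . . . . .
    . . . . . X . . .
    . . . . X . . . .
    . . . X . . . . .
    . . X . . . . . .
    . . . . . . . . .
T3:
  2·area = 78  (B↔C swapped to make it positive)
  edge (2, 8)→(8, 2): d=(6,-6) inclusive
  edge (8, 2)→(14, 9): d=(6,7) inclusive
  edge (14, 9)→(2, 8): d=(-12,-1) inclusive
    (4,0)@(9, 1): e=[0,-13,91] → .  [on edge]
    (3,1)@(7, 3): e=[0,13,65] → X  [on edge]
    (4,1)@(9, 3): e=[12,-1,67] → .
    (2,2)@(5, 5): e=[0,39,39] → X  [on edge]
    (4,2)@(9, 5): e=[24,11,43] → X
    (5,2)@(11, 5): e=[36,-3,45] → .
    (1,3)@(3, 7): e=[0,65,13] → X  [on edge]
    (5,3)@(11, 7): e=[48,9,21] → X
    (6,3)@(13, 7): e=[60,-5,23] → .
    (0,4)@(1, 9): e=[0,91,-13] → .  [on edge]
    (1,4)@(3, 9): e=[12,77,-11] → .
    (2,4)@(5, 9): e=[24,63,-9] → .
  covered (9 px):
    . . . . . . . . .
    . . . X . . . . .
    . . X X X . . . .
    . X X X X X . . .
    . . . . . . . . .
    . . . . . . . . .
    . . . . . . . . .
    . . . . . . . . .
    . . . . . . . . .
    . . . . . . . . .
    . . . . . . . . .
T4:
  2·area = 12  (B↔C swapped to make it positive)
  edge (14, 0)→(2, 18): d=(-12,18) inclusive
  edge (2, 18)→(6, 11): d=(4,-7) inclusive
  edge (6, 11)→(14, 0): d=(8,-11) inclusive
    (4,3)@(9, 7): e=[6,5,1] → X
    (5,3)@(11, 7): e=[-30,19,23] → .
    (4,4)@(9, 9): e=[-18,13,17] → .
    (2,6)@(5, 13): e=[6,1,5] → X
    (3,6)@(7, 13): e=[-30,15,27] → .
    (2,7)@(5, 15): e=[-18,9,21] → .
  covered (2 px):
    . . . . . . . . .
    . . . . . . . . .
    . . . . . . . . .
    . . . . X . . . .
    . . . . . . . . .
    . . . . . . . . .
    . . X . . . . . .
    . . . . . . . . .
    . . . . . . . . .
    . . . . . . . . .
    . . . . . . . . .

Result: "outside"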